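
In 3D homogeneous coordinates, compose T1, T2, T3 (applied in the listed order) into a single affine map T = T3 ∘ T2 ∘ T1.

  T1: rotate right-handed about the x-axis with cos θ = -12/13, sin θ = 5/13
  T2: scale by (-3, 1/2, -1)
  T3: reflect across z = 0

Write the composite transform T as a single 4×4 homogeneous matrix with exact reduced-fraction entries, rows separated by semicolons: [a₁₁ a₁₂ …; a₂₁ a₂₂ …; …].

T = [-3 0 0 0; 0 -6/13 -5/26 0; 0 5/13 -12/13 0; 0 0 0 1]

T1 = [1 0 0 0; 0 -12/13 -5/13 0; 0 5/13 -12/13 0; 0 0 0 1]
T2·T1 = [-3 0 0 0; 0 -6/13 -5/26 0; 0 -5/13 12/13 0; 0 0 0 1]
T3·…·T1 = [-3 0 0 0; 0 -6/13 -5/26 0; 0 5/13 -12/13 0; 0 0 0 1]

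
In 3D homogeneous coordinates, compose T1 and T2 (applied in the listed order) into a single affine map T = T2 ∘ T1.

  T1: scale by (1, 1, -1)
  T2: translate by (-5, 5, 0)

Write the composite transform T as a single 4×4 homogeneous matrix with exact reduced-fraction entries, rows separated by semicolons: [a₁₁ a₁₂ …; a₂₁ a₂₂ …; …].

T = [1 0 0 -5; 0 1 0 5; 0 0 -1 0; 0 0 0 1]

T1 = [1 0 0 0; 0 1 0 0; 0 0 -1 0; 0 0 0 1]
T2·T1 = [1 0 0 -5; 0 1 0 5; 0 0 -1 0; 0 0 0 1]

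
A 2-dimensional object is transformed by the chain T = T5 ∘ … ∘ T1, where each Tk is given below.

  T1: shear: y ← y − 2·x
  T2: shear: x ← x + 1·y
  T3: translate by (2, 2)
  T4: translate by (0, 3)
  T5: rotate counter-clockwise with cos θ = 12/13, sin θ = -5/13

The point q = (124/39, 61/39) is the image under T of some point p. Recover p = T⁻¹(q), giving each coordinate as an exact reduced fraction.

T1 = [1 0 0; -2 1 0; 0 0 1]
T2·T1 = [-1 1 0; -2 1 0; 0 0 1]
T3·…·T1 = [-1 1 2; -2 1 2; 0 0 1]
T4·…·T1 = [-1 1 2; -2 1 5; 0 0 1]
T5·…·T1 = [-22/13 17/13 49/13; -19/13 7/13 50/13; 0 0 1]
det M = 1; M⁻¹ = [7/13 -17/13 3; 19/13 -22/13 1; 0 0 1]
M⁻¹ · (124/39, 61/39)ᵀ = (8/3, 3)ᵀ

p = (8/3, 3)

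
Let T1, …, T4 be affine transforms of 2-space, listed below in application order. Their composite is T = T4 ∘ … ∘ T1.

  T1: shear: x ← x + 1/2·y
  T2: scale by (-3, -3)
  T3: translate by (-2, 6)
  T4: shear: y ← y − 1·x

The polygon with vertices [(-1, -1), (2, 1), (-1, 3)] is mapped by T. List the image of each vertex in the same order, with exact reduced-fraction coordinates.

image vertices: (5/2, 13/2), (-19/2, 25/2), (-7/2, 1/2)

T1 shear: x ← x + 1/2·y: (-1, -1) → (-3/2, -1); (2, 1) → (5/2, 1); (-1, 3) → (1/2, 3)
T2 scale by (-3, -3): (-3/2, -1) → (9/2, 3); (5/2, 1) → (-15/2, -3); (1/2, 3) → (-3/2, -9)
T3 translate by (-2, 6): (9/2, 3) → (5/2, 9); (-15/2, -3) → (-19/2, 3); (-3/2, -9) → (-7/2, -3)
T4 shear: y ← y − 1·x: (5/2, 9) → (5/2, 13/2); (-19/2, 3) → (-19/2, 25/2); (-7/2, -3) → (-7/2, 1/2)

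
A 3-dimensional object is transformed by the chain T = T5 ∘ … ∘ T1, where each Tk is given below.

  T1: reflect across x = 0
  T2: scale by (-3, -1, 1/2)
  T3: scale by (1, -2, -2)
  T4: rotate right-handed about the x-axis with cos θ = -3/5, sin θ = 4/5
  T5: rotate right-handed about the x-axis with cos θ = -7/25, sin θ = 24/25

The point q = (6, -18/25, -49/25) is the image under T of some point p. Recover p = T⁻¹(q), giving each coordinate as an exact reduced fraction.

p = (2, 1, -3/5)

T1 = [-1 0 0 0; 0 1 0 0; 0 0 1 0; 0 0 0 1]
T2·T1 = [3 0 0 0; 0 -1 0 0; 0 0 1/2 0; 0 0 0 1]
T3·…·T1 = [3 0 0 0; 0 2 0 0; 0 0 -1 0; 0 0 0 1]
T4·…·T1 = [3 0 0 0; 0 -6/5 4/5 0; 0 8/5 3/5 0; 0 0 0 1]
T5·…·T1 = [3 0 0 0; 0 -6/5 -4/5 0; 0 -8/5 3/5 0; 0 0 0 1]
det M = -6; M⁻¹ = [1/3 0 0 0; 0 -3/10 -2/5 0; 0 -4/5 3/5 0; 0 0 0 1]
M⁻¹ · (6, -18/25, -49/25)ᵀ = (2, 1, -3/5)ᵀ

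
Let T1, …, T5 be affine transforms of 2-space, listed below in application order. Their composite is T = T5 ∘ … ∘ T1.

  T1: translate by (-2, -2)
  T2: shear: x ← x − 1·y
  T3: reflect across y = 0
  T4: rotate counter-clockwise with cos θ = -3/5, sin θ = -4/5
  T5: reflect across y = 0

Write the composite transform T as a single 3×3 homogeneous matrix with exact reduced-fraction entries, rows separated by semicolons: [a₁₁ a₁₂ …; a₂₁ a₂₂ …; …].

T = [-3/5 -1/5 8/5; 4/5 -7/5 6/5; 0 0 1]

T1 = [1 0 -2; 0 1 -2; 0 0 1]
T2·T1 = [1 -1 0; 0 1 -2; 0 0 1]
T3·…·T1 = [1 -1 0; 0 -1 2; 0 0 1]
T4·…·T1 = [-3/5 -1/5 8/5; -4/5 7/5 -6/5; 0 0 1]
T5·…·T1 = [-3/5 -1/5 8/5; 4/5 -7/5 6/5; 0 0 1]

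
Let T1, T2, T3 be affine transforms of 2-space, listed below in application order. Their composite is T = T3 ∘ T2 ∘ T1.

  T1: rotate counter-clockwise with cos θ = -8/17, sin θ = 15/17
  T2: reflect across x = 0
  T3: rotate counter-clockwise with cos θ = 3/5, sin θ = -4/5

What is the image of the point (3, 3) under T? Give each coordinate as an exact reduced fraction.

T(p) = (291/85, -213/85)

T1 rotate counter-clockwise with cos θ = -8/17, sin θ = 15/17: (3, 3) → (-69/17, 21/17)
T2 reflect across x = 0: (-69/17, 21/17) → (69/17, 21/17)
T3 rotate counter-clockwise with cos θ = 3/5, sin θ = -4/5: (69/17, 21/17) → (291/85, -213/85)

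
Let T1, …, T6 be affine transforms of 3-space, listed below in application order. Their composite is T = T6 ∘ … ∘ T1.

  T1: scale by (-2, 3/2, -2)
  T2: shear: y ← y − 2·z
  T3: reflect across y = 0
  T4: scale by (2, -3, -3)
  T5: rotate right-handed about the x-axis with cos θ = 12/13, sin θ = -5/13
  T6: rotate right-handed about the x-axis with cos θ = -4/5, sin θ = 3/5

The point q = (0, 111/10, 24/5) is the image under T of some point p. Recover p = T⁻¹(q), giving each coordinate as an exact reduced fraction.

T1 = [-2 0 0 0; 0 3/2 0 0; 0 0 -2 0; 0 0 0 1]
T2·T1 = [-2 0 0 0; 0 3/2 4 0; 0 0 -2 0; 0 0 0 1]
T3·…·T1 = [-2 0 0 0; 0 -3/2 -4 0; 0 0 -2 0; 0 0 0 1]
T4·…·T1 = [-4 0 0 0; 0 9/2 12 0; 0 0 6 0; 0 0 0 1]
T5·…·T1 = [-4 0 0 0; 0 54/13 174/13 0; 0 -45/26 12/13 0; 0 0 0 1]
T6·…·T1 = [-4 0 0 0; 0 -297/130 -732/65 0; 0 252/65 474/65 0; 0 0 0 1]
det M = -108; M⁻¹ = [-1/4 0 0 0; 0 158/585 244/585 0; 0 -28/195 -11/130 0; 0 0 0 1]
M⁻¹ · (0, 111/10, 24/5)ᵀ = (0, 5, -2)ᵀ

p = (0, 5, -2)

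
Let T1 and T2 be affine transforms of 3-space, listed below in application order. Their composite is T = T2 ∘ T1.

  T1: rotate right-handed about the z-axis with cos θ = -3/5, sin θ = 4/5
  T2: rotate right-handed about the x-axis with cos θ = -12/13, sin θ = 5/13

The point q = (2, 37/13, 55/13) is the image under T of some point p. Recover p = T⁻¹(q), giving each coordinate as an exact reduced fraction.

p = (-2, -1, -5)

T1 = [-3/5 -4/5 0 0; 4/5 -3/5 0 0; 0 0 1 0; 0 0 0 1]
T2·T1 = [-3/5 -4/5 0 0; -48/65 36/65 -5/13 0; 4/13 -3/13 -12/13 0; 0 0 0 1]
det M = 1; M⁻¹ = [-3/5 -48/65 4/13 0; -4/5 36/65 -3/13 0; 0 -5/13 -12/13 0; 0 0 0 1]
M⁻¹ · (2, 37/13, 55/13)ᵀ = (-2, -1, -5)ᵀ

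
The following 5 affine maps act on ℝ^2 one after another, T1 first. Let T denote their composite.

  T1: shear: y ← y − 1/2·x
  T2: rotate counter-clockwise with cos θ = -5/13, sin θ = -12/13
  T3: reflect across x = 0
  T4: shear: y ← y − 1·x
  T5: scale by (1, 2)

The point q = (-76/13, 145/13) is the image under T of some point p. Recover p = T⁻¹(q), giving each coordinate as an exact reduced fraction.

p = (-2, 9/2)

T1 = [1 0 0; -1/2 1 0; 0 0 1]
T2·T1 = [-11/13 12/13 0; -19/26 -5/13 0; 0 0 1]
T3·…·T1 = [11/13 -12/13 0; -19/26 -5/13 0; 0 0 1]
T4·…·T1 = [11/13 -12/13 0; -41/26 7/13 0; 0 0 1]
T5·…·T1 = [11/13 -12/13 0; -41/13 14/13 0; 0 0 1]
det M = -2; M⁻¹ = [-7/13 -6/13 0; -41/26 -11/26 0; 0 0 1]
M⁻¹ · (-76/13, 145/13)ᵀ = (-2, 9/2)ᵀ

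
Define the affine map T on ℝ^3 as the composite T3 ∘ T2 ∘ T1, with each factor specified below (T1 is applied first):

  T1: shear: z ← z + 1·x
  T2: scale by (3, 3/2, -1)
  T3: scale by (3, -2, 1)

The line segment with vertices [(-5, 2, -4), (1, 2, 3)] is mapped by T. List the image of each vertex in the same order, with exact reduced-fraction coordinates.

T1 shear: z ← z + 1·x: (-5, 2, -4) → (-5, 2, -9); (1, 2, 3) → (1, 2, 4)
T2 scale by (3, 3/2, -1): (-5, 2, -9) → (-15, 3, 9); (1, 2, 4) → (3, 3, -4)
T3 scale by (3, -2, 1): (-15, 3, 9) → (-45, -6, 9); (3, 3, -4) → (9, -6, -4)

image vertices: (-45, -6, 9), (9, -6, -4)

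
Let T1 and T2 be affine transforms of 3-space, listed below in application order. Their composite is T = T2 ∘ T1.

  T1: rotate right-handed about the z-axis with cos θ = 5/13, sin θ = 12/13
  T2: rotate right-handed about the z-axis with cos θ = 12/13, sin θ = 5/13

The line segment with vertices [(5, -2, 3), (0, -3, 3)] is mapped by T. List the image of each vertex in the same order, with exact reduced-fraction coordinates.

image vertices: (2, 5, 3), (3, 0, 3)

T1 rotate right-handed about the z-axis with cos θ = 5/13, sin θ = 12/13: (5, -2, 3) → (49/13, 50/13, 3); (0, -3, 3) → (36/13, -15/13, 3)
T2 rotate right-handed about the z-axis with cos θ = 12/13, sin θ = 5/13: (49/13, 50/13, 3) → (2, 5, 3); (36/13, -15/13, 3) → (3, 0, 3)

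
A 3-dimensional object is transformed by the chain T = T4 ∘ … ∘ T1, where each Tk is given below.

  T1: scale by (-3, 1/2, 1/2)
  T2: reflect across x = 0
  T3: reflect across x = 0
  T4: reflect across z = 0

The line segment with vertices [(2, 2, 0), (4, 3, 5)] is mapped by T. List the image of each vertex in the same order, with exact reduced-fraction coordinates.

T1 scale by (-3, 1/2, 1/2): (2, 2, 0) → (-6, 1, 0); (4, 3, 5) → (-12, 3/2, 5/2)
T2 reflect across x = 0: (-6, 1, 0) → (6, 1, 0); (-12, 3/2, 5/2) → (12, 3/2, 5/2)
T3 reflect across x = 0: (6, 1, 0) → (-6, 1, 0); (12, 3/2, 5/2) → (-12, 3/2, 5/2)
T4 reflect across z = 0: (-6, 1, 0) → (-6, 1, 0); (-12, 3/2, 5/2) → (-12, 3/2, -5/2)

image vertices: (-6, 1, 0), (-12, 3/2, -5/2)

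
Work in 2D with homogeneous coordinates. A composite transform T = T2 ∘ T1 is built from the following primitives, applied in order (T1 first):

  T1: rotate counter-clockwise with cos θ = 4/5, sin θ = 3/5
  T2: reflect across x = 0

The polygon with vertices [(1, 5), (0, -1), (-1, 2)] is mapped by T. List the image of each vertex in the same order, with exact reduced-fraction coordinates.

T1 rotate counter-clockwise with cos θ = 4/5, sin θ = 3/5: (1, 5) → (-11/5, 23/5); (0, -1) → (3/5, -4/5); (-1, 2) → (-2, 1)
T2 reflect across x = 0: (-11/5, 23/5) → (11/5, 23/5); (3/5, -4/5) → (-3/5, -4/5); (-2, 1) → (2, 1)

image vertices: (11/5, 23/5), (-3/5, -4/5), (2, 1)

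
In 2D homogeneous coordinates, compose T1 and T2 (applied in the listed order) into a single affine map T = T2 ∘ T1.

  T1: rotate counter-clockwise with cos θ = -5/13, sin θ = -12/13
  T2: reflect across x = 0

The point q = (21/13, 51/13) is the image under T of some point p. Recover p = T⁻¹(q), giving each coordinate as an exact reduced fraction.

p = (-3, -3)

T1 = [-5/13 12/13 0; -12/13 -5/13 0; 0 0 1]
T2·T1 = [5/13 -12/13 0; -12/13 -5/13 0; 0 0 1]
det M = -1; M⁻¹ = [5/13 -12/13 0; -12/13 -5/13 0; 0 0 1]
M⁻¹ · (21/13, 51/13)ᵀ = (-3, -3)ᵀ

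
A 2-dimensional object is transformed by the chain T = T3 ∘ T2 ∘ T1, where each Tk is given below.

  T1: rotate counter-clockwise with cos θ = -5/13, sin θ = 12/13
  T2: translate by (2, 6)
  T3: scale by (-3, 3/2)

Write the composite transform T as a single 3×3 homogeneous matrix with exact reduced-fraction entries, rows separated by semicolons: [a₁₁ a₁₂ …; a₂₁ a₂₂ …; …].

T = [15/13 36/13 -6; 18/13 -15/26 9; 0 0 1]

T1 = [-5/13 -12/13 0; 12/13 -5/13 0; 0 0 1]
T2·T1 = [-5/13 -12/13 2; 12/13 -5/13 6; 0 0 1]
T3·…·T1 = [15/13 36/13 -6; 18/13 -15/26 9; 0 0 1]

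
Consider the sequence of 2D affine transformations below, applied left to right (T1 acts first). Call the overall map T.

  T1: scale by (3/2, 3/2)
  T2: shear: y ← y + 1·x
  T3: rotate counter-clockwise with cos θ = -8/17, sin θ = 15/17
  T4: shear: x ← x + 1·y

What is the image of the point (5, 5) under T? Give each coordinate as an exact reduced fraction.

T(p) = (-585/34, -15/34)

T1 scale by (3/2, 3/2): (5, 5) → (15/2, 15/2)
T2 shear: y ← y + 1·x: (15/2, 15/2) → (15/2, 15)
T3 rotate counter-clockwise with cos θ = -8/17, sin θ = 15/17: (15/2, 15) → (-285/17, -15/34)
T4 shear: x ← x + 1·y: (-285/17, -15/34) → (-585/34, -15/34)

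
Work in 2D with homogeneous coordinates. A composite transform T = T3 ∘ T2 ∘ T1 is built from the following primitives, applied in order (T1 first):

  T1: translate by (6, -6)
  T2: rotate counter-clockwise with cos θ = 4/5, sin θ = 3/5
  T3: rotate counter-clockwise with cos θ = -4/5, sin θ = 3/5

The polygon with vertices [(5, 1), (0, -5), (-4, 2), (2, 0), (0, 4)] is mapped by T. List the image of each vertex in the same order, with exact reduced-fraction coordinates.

image vertices: (-11, 5), (-6, 11), (-2, 4), (-8, 6), (-6, 2)

T1 translate by (6, -6): (5, 1) → (11, -5); (0, -5) → (6, -11); (-4, 2) → (2, -4); (2, 0) → (8, -6); (0, 4) → (6, -2)
T2 rotate counter-clockwise with cos θ = 4/5, sin θ = 3/5: (11, -5) → (59/5, 13/5); (6, -11) → (57/5, -26/5); (2, -4) → (4, -2); (8, -6) → (10, 0); (6, -2) → (6, 2)
T3 rotate counter-clockwise with cos θ = -4/5, sin θ = 3/5: (59/5, 13/5) → (-11, 5); (57/5, -26/5) → (-6, 11); (4, -2) → (-2, 4); (10, 0) → (-8, 6); (6, 2) → (-6, 2)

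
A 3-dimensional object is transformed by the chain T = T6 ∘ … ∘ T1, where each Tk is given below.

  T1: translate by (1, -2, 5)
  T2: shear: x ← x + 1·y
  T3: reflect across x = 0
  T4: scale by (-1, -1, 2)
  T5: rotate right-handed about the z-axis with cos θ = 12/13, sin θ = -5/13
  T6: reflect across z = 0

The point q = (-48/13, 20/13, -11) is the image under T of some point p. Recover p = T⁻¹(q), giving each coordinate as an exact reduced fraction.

p = (-5, 2, 1/2)

T1 = [1 0 0 1; 0 1 0 -2; 0 0 1 5; 0 0 0 1]
T2·T1 = [1 1 0 -1; 0 1 0 -2; 0 0 1 5; 0 0 0 1]
T3·…·T1 = [-1 -1 0 1; 0 1 0 -2; 0 0 1 5; 0 0 0 1]
T4·…·T1 = [1 1 0 -1; 0 -1 0 2; 0 0 2 10; 0 0 0 1]
T5·…·T1 = [12/13 7/13 0 -2/13; -5/13 -17/13 0 29/13; 0 0 2 10; 0 0 0 1]
T6·…·T1 = [12/13 7/13 0 -2/13; -5/13 -17/13 0 29/13; 0 0 -2 -10; 0 0 0 1]
det M = 2; M⁻¹ = [17/13 7/13 0 -1; -5/13 -12/13 0 2; 0 0 -1/2 -5; 0 0 0 1]
M⁻¹ · (-48/13, 20/13, -11)ᵀ = (-5, 2, 1/2)ᵀ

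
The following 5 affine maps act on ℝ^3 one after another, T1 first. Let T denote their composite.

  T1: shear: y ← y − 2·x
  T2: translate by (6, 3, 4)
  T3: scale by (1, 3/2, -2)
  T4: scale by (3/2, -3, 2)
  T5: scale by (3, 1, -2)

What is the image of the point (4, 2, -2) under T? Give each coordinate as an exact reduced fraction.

T1 shear: y ← y − 2·x: (4, 2, -2) → (4, -6, -2)
T2 translate by (6, 3, 4): (4, -6, -2) → (10, -3, 2)
T3 scale by (1, 3/2, -2): (10, -3, 2) → (10, -9/2, -4)
T4 scale by (3/2, -3, 2): (10, -9/2, -4) → (15, 27/2, -8)
T5 scale by (3, 1, -2): (15, 27/2, -8) → (45, 27/2, 16)

T(p) = (45, 27/2, 16)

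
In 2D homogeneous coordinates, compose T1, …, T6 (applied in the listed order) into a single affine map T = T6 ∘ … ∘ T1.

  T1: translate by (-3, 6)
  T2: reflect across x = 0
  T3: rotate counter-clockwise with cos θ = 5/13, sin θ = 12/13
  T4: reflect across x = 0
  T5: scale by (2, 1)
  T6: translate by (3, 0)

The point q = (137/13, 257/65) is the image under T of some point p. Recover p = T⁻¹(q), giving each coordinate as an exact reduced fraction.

p = (4/5, -1)

T1 = [1 0 -3; 0 1 6; 0 0 1]
T2·T1 = [-1 0 3; 0 1 6; 0 0 1]
T3·…·T1 = [-5/13 -12/13 -57/13; -12/13 5/13 66/13; 0 0 1]
T4·…·T1 = [5/13 12/13 57/13; -12/13 5/13 66/13; 0 0 1]
T5·…·T1 = [10/13 24/13 114/13; -12/13 5/13 66/13; 0 0 1]
T6·…·T1 = [10/13 24/13 153/13; -12/13 5/13 66/13; 0 0 1]
det M = 2; M⁻¹ = [5/26 -12/13 63/26; 6/13 5/13 -96/13; 0 0 1]
M⁻¹ · (137/13, 257/65)ᵀ = (4/5, -1)ᵀ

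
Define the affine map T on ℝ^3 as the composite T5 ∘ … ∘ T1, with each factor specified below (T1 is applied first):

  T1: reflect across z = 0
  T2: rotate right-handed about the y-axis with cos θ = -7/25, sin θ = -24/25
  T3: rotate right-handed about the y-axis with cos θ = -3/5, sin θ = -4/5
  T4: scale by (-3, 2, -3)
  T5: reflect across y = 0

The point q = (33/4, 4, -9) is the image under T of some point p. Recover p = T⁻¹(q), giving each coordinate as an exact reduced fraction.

T1 = [1 0 0 0; 0 1 0 0; 0 0 -1 0; 0 0 0 1]
T2·T1 = [-7/25 0 24/25 0; 0 1 0 0; 24/25 0 7/25 0; 0 0 0 1]
T3·…·T1 = [-3/5 0 -4/5 0; 0 1 0 0; -4/5 0 3/5 0; 0 0 0 1]
T4·…·T1 = [9/5 0 12/5 0; 0 2 0 0; 12/5 0 -9/5 0; 0 0 0 1]
T5·…·T1 = [9/5 0 12/5 0; 0 -2 0 0; 12/5 0 -9/5 0; 0 0 0 1]
det M = 18; M⁻¹ = [1/5 0 4/15 0; 0 -1/2 0 0; 4/15 0 -1/5 0; 0 0 0 1]
M⁻¹ · (33/4, 4, -9)ᵀ = (-3/4, -2, 4)ᵀ

p = (-3/4, -2, 4)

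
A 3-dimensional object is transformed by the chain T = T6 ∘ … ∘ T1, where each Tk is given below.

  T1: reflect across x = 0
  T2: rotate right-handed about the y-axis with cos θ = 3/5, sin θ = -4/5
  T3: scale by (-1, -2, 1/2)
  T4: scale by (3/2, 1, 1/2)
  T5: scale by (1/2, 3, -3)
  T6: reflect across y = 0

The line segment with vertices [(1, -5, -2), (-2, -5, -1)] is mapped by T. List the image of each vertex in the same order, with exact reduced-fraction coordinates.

T1 reflect across x = 0: (1, -5, -2) → (-1, -5, -2); (-2, -5, -1) → (2, -5, -1)
T2 rotate right-handed about the y-axis with cos θ = 3/5, sin θ = -4/5: (-1, -5, -2) → (1, -5, -2); (2, -5, -1) → (2, -5, 1)
T3 scale by (-1, -2, 1/2): (1, -5, -2) → (-1, 10, -1); (2, -5, 1) → (-2, 10, 1/2)
T4 scale by (3/2, 1, 1/2): (-1, 10, -1) → (-3/2, 10, -1/2); (-2, 10, 1/2) → (-3, 10, 1/4)
T5 scale by (1/2, 3, -3): (-3/2, 10, -1/2) → (-3/4, 30, 3/2); (-3, 10, 1/4) → (-3/2, 30, -3/4)
T6 reflect across y = 0: (-3/4, 30, 3/2) → (-3/4, -30, 3/2); (-3/2, 30, -3/4) → (-3/2, -30, -3/4)

image vertices: (-3/4, -30, 3/2), (-3/2, -30, -3/4)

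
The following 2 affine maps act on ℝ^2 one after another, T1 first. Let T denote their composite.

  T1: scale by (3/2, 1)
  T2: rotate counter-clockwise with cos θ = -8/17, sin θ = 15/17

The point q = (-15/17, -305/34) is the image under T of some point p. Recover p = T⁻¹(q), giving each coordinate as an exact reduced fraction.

T1 = [3/2 0 0; 0 1 0; 0 0 1]
T2·T1 = [-12/17 -15/17 0; 45/34 -8/17 0; 0 0 1]
det M = 3/2; M⁻¹ = [-16/51 10/17 0; -15/17 -8/17 0; 0 0 1]
M⁻¹ · (-15/17, -305/34)ᵀ = (-5, 5)ᵀ

p = (-5, 5)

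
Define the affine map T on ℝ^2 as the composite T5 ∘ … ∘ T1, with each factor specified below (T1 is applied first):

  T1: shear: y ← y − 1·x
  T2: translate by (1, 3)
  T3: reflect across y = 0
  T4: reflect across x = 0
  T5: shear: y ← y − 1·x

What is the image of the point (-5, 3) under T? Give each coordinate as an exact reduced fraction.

T1 shear: y ← y − 1·x: (-5, 3) → (-5, 8)
T2 translate by (1, 3): (-5, 8) → (-4, 11)
T3 reflect across y = 0: (-4, 11) → (-4, -11)
T4 reflect across x = 0: (-4, -11) → (4, -11)
T5 shear: y ← y − 1·x: (4, -11) → (4, -15)

T(p) = (4, -15)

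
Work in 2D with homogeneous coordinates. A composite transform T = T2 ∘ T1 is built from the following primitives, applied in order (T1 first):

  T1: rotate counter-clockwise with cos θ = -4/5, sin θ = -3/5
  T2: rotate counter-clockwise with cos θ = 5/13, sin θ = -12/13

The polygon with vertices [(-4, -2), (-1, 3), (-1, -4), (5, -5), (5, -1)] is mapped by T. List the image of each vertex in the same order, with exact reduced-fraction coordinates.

T1 rotate counter-clockwise with cos θ = -4/5, sin θ = -3/5: (-4, -2) → (2, 4); (-1, 3) → (13/5, -9/5); (-1, -4) → (-8/5, 19/5); (5, -5) → (-7, 1); (5, -1) → (-23/5, -11/5)
T2 rotate counter-clockwise with cos θ = 5/13, sin θ = -12/13: (2, 4) → (58/13, -4/13); (13/5, -9/5) → (-43/65, -201/65); (-8/5, 19/5) → (188/65, 191/65); (-7, 1) → (-23/13, 89/13); (-23/5, -11/5) → (-19/5, 17/5)

image vertices: (58/13, -4/13), (-43/65, -201/65), (188/65, 191/65), (-23/13, 89/13), (-19/5, 17/5)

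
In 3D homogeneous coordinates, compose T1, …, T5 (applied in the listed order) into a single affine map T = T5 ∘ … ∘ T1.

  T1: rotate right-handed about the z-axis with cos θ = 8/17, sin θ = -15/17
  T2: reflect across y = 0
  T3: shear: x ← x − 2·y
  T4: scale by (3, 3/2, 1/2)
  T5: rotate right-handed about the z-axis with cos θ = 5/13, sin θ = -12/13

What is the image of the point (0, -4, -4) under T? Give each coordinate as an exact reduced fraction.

T(p) = (-1284/221, 4704/221, -2)

T1 rotate right-handed about the z-axis with cos θ = 8/17, sin θ = -15/17: (0, -4, -4) → (-60/17, -32/17, -4)
T2 reflect across y = 0: (-60/17, -32/17, -4) → (-60/17, 32/17, -4)
T3 shear: x ← x − 2·y: (-60/17, 32/17, -4) → (-124/17, 32/17, -4)
T4 scale by (3, 3/2, 1/2): (-124/17, 32/17, -4) → (-372/17, 48/17, -2)
T5 rotate right-handed about the z-axis with cos θ = 5/13, sin θ = -12/13: (-372/17, 48/17, -2) → (-1284/221, 4704/221, -2)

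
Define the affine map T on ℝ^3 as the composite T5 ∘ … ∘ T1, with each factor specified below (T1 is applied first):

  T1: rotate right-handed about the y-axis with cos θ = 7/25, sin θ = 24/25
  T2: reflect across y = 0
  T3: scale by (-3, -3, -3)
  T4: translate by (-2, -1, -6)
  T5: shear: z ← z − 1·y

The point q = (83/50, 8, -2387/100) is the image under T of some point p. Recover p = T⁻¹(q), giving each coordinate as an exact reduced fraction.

p = (-7/2, 3, -1/4)

T1 = [7/25 0 24/25 0; 0 1 0 0; -24/25 0 7/25 0; 0 0 0 1]
T2·T1 = [7/25 0 24/25 0; 0 -1 0 0; -24/25 0 7/25 0; 0 0 0 1]
T3·…·T1 = [-21/25 0 -72/25 0; 0 3 0 0; 72/25 0 -21/25 0; 0 0 0 1]
T4·…·T1 = [-21/25 0 -72/25 -2; 0 3 0 -1; 72/25 0 -21/25 -6; 0 0 0 1]
T5·…·T1 = [-21/25 0 -72/25 -2; 0 3 0 -1; 72/25 -3 -21/25 -5; 0 0 0 1]
det M = 27; M⁻¹ = [-7/75 8/25 8/25 26/15; 0 1/3 0 1/3; -8/25 -7/75 -7/75 -6/5; 0 0 0 1]
M⁻¹ · (83/50, 8, -2387/100)ᵀ = (-7/2, 3, -1/4)ᵀ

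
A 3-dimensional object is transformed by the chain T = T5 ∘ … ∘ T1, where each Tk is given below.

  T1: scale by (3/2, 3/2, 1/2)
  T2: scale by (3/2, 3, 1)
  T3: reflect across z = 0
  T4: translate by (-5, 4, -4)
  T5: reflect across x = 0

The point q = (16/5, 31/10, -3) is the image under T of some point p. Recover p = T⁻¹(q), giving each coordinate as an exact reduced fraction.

p = (4/5, -1/5, -2)

T1 = [3/2 0 0 0; 0 3/2 0 0; 0 0 1/2 0; 0 0 0 1]
T2·T1 = [9/4 0 0 0; 0 9/2 0 0; 0 0 1/2 0; 0 0 0 1]
T3·…·T1 = [9/4 0 0 0; 0 9/2 0 0; 0 0 -1/2 0; 0 0 0 1]
T4·…·T1 = [9/4 0 0 -5; 0 9/2 0 4; 0 0 -1/2 -4; 0 0 0 1]
T5·…·T1 = [-9/4 0 0 5; 0 9/2 0 4; 0 0 -1/2 -4; 0 0 0 1]
det M = 81/16; M⁻¹ = [-4/9 0 0 20/9; 0 2/9 0 -8/9; 0 0 -2 -8; 0 0 0 1]
M⁻¹ · (16/5, 31/10, -3)ᵀ = (4/5, -1/5, -2)ᵀ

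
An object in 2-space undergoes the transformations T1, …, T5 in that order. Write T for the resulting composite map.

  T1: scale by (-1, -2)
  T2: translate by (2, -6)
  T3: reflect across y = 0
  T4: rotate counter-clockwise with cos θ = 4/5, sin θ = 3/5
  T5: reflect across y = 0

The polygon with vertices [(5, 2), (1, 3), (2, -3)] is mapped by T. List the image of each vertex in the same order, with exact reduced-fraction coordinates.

image vertices: (-42/5, -31/5), (-32/5, -51/5), (0, 0)

T1 scale by (-1, -2): (5, 2) → (-5, -4); (1, 3) → (-1, -6); (2, -3) → (-2, 6)
T2 translate by (2, -6): (-5, -4) → (-3, -10); (-1, -6) → (1, -12); (-2, 6) → (0, 0)
T3 reflect across y = 0: (-3, -10) → (-3, 10); (1, -12) → (1, 12); (0, 0) → (0, 0)
T4 rotate counter-clockwise with cos θ = 4/5, sin θ = 3/5: (-3, 10) → (-42/5, 31/5); (1, 12) → (-32/5, 51/5); (0, 0) → (0, 0)
T5 reflect across y = 0: (-42/5, 31/5) → (-42/5, -31/5); (-32/5, 51/5) → (-32/5, -51/5); (0, 0) → (0, 0)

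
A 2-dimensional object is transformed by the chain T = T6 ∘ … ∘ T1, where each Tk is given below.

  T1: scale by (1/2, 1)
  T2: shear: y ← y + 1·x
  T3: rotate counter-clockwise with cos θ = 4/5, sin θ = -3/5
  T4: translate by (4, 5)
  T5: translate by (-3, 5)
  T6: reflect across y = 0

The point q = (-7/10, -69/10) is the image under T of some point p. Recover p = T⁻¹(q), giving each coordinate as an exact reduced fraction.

p = (1, -4)

T1 = [1/2 0 0; 0 1 0; 0 0 1]
T2·T1 = [1/2 0 0; 1/2 1 0; 0 0 1]
T3·…·T1 = [7/10 3/5 0; 1/10 4/5 0; 0 0 1]
T4·…·T1 = [7/10 3/5 4; 1/10 4/5 5; 0 0 1]
T5·…·T1 = [7/10 3/5 1; 1/10 4/5 10; 0 0 1]
T6·…·T1 = [7/10 3/5 1; -1/10 -4/5 -10; 0 0 1]
det M = -1/2; M⁻¹ = [8/5 6/5 52/5; -1/5 -7/5 -69/5; 0 0 1]
M⁻¹ · (-7/10, -69/10)ᵀ = (1, -4)ᵀ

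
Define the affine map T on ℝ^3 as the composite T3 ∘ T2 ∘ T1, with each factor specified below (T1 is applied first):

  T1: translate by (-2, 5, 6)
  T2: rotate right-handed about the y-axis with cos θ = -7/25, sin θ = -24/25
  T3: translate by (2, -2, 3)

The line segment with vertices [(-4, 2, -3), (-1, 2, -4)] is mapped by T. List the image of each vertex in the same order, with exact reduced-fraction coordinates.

T1 translate by (-2, 5, 6): (-4, 2, -3) → (-6, 7, 3); (-1, 2, -4) → (-3, 7, 2)
T2 rotate right-handed about the y-axis with cos θ = -7/25, sin θ = -24/25: (-6, 7, 3) → (-6/5, 7, -33/5); (-3, 7, 2) → (-27/25, 7, -86/25)
T3 translate by (2, -2, 3): (-6/5, 7, -33/5) → (4/5, 5, -18/5); (-27/25, 7, -86/25) → (23/25, 5, -11/25)

image vertices: (4/5, 5, -18/5), (23/25, 5, -11/25)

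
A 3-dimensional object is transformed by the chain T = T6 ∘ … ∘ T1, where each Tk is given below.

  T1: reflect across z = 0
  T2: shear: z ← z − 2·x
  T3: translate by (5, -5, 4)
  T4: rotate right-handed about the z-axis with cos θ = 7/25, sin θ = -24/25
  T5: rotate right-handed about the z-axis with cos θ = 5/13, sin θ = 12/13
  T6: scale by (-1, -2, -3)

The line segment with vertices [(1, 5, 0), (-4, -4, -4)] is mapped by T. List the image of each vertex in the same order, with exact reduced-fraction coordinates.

T1 reflect across z = 0: (1, 5, 0) → (1, 5, 0); (-4, -4, -4) → (-4, -4, 4)
T2 shear: z ← z − 2·x: (1, 5, 0) → (1, 5, -2); (-4, -4, 4) → (-4, -4, 12)
T3 translate by (5, -5, 4): (1, 5, -2) → (6, 0, 2); (-4, -4, 12) → (1, -9, 16)
T4 rotate right-handed about the z-axis with cos θ = 7/25, sin θ = -24/25: (6, 0, 2) → (42/25, -144/25, 2); (1, -9, 16) → (-209/25, -87/25, 16)
T5 rotate right-handed about the z-axis with cos θ = 5/13, sin θ = 12/13: (42/25, -144/25, 2) → (1938/325, -216/325, 2); (-209/25, -87/25, 16) → (-1/325, -2943/325, 16)
T6 scale by (-1, -2, -3): (1938/325, -216/325, 2) → (-1938/325, 432/325, -6); (-1/325, -2943/325, 16) → (1/325, 5886/325, -48)

image vertices: (-1938/325, 432/325, -6), (1/325, 5886/325, -48)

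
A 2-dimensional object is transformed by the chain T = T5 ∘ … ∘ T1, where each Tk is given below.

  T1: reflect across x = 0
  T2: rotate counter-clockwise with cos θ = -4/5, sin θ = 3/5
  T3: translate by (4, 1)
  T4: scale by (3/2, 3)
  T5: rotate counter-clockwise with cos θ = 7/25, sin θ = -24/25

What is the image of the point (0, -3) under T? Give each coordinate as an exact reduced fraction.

T(p) = (3057/250, -687/125)

T1 reflect across x = 0: (0, -3) → (0, -3)
T2 rotate counter-clockwise with cos θ = -4/5, sin θ = 3/5: (0, -3) → (9/5, 12/5)
T3 translate by (4, 1): (9/5, 12/5) → (29/5, 17/5)
T4 scale by (3/2, 3): (29/5, 17/5) → (87/10, 51/5)
T5 rotate counter-clockwise with cos θ = 7/25, sin θ = -24/25: (87/10, 51/5) → (3057/250, -687/125)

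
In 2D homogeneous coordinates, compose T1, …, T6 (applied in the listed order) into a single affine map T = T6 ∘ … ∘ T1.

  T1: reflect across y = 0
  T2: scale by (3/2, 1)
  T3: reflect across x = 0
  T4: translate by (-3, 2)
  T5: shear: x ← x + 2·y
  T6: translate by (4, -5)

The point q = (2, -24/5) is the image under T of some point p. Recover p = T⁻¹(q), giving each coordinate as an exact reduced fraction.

p = (-2/5, 9/5)

T1 = [1 0 0; 0 -1 0; 0 0 1]
T2·T1 = [3/2 0 0; 0 -1 0; 0 0 1]
T3·…·T1 = [-3/2 0 0; 0 -1 0; 0 0 1]
T4·…·T1 = [-3/2 0 -3; 0 -1 2; 0 0 1]
T5·…·T1 = [-3/2 -2 1; 0 -1 2; 0 0 1]
T6·…·T1 = [-3/2 -2 5; 0 -1 -3; 0 0 1]
det M = 3/2; M⁻¹ = [-2/3 4/3 22/3; 0 -1 -3; 0 0 1]
M⁻¹ · (2, -24/5)ᵀ = (-2/5, 9/5)ᵀ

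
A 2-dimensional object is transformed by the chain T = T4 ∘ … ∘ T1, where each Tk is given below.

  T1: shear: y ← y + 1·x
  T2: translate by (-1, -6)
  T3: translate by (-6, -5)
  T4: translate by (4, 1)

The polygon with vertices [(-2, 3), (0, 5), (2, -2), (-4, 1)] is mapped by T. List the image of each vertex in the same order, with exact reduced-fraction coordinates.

image vertices: (-5, -9), (-3, -5), (-1, -10), (-7, -13)

T1 shear: y ← y + 1·x: (-2, 3) → (-2, 1); (0, 5) → (0, 5); (2, -2) → (2, 0); (-4, 1) → (-4, -3)
T2 translate by (-1, -6): (-2, 1) → (-3, -5); (0, 5) → (-1, -1); (2, 0) → (1, -6); (-4, -3) → (-5, -9)
T3 translate by (-6, -5): (-3, -5) → (-9, -10); (-1, -1) → (-7, -6); (1, -6) → (-5, -11); (-5, -9) → (-11, -14)
T4 translate by (4, 1): (-9, -10) → (-5, -9); (-7, -6) → (-3, -5); (-5, -11) → (-1, -10); (-11, -14) → (-7, -13)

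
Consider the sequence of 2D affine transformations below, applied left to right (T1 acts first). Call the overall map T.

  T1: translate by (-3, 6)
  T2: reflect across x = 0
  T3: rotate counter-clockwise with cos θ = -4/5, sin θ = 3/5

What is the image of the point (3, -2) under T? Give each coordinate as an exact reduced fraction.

T1 translate by (-3, 6): (3, -2) → (0, 4)
T2 reflect across x = 0: (0, 4) → (0, 4)
T3 rotate counter-clockwise with cos θ = -4/5, sin θ = 3/5: (0, 4) → (-12/5, -16/5)

T(p) = (-12/5, -16/5)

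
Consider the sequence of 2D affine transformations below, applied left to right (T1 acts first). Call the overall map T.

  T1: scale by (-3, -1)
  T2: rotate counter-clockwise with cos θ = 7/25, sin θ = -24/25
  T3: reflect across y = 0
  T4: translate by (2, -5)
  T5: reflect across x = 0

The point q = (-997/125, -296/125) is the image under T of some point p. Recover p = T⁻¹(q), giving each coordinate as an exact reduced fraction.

p = (-7/5, -5)

T1 = [-3 0 0; 0 -1 0; 0 0 1]
T2·T1 = [-21/25 -24/25 0; 72/25 -7/25 0; 0 0 1]
T3·…·T1 = [-21/25 -24/25 0; -72/25 7/25 0; 0 0 1]
T4·…·T1 = [-21/25 -24/25 2; -72/25 7/25 -5; 0 0 1]
T5·…·T1 = [21/25 24/25 -2; -72/25 7/25 -5; 0 0 1]
det M = 3; M⁻¹ = [7/75 -8/25 -106/75; 24/25 7/25 83/25; 0 0 1]
M⁻¹ · (-997/125, -296/125)ᵀ = (-7/5, -5)ᵀ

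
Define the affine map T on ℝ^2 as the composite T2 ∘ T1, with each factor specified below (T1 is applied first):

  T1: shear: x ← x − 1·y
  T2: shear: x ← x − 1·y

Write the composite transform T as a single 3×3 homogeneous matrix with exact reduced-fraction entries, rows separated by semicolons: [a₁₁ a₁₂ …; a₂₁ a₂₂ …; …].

T1 = [1 -1 0; 0 1 0; 0 0 1]
T2·T1 = [1 -2 0; 0 1 0; 0 0 1]

T = [1 -2 0; 0 1 0; 0 0 1]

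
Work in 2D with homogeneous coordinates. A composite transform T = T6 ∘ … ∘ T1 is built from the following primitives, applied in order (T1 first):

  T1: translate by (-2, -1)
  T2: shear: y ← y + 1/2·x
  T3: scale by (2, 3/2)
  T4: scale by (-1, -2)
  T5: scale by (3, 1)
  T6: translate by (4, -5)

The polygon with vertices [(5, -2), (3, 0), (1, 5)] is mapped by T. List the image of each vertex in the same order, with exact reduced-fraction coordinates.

image vertices: (-14, -1/2), (-2, -7/2), (10, -31/2)

T1 translate by (-2, -1): (5, -2) → (3, -3); (3, 0) → (1, -1); (1, 5) → (-1, 4)
T2 shear: y ← y + 1/2·x: (3, -3) → (3, -3/2); (1, -1) → (1, -1/2); (-1, 4) → (-1, 7/2)
T3 scale by (2, 3/2): (3, -3/2) → (6, -9/4); (1, -1/2) → (2, -3/4); (-1, 7/2) → (-2, 21/4)
T4 scale by (-1, -2): (6, -9/4) → (-6, 9/2); (2, -3/4) → (-2, 3/2); (-2, 21/4) → (2, -21/2)
T5 scale by (3, 1): (-6, 9/2) → (-18, 9/2); (-2, 3/2) → (-6, 3/2); (2, -21/2) → (6, -21/2)
T6 translate by (4, -5): (-18, 9/2) → (-14, -1/2); (-6, 3/2) → (-2, -7/2); (6, -21/2) → (10, -31/2)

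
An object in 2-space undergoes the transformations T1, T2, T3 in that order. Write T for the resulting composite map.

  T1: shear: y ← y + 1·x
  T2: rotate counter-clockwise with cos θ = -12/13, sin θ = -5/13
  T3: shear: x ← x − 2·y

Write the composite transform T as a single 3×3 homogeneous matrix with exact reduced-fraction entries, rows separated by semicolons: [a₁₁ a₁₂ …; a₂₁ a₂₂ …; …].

T = [27/13 29/13 0; -17/13 -12/13 0; 0 0 1]

T1 = [1 0 0; 1 1 0; 0 0 1]
T2·T1 = [-7/13 5/13 0; -17/13 -12/13 0; 0 0 1]
T3·…·T1 = [27/13 29/13 0; -17/13 -12/13 0; 0 0 1]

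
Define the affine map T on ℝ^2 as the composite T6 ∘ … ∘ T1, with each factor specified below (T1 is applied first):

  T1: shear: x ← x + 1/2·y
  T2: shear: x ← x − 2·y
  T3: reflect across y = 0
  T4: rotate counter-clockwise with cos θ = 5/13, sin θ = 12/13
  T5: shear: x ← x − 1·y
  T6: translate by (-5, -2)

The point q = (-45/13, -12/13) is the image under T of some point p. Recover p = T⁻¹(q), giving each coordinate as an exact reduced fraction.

p = (5, 2)

T1 = [1 1/2 0; 0 1 0; 0 0 1]
T2·T1 = [1 -3/2 0; 0 1 0; 0 0 1]
T3·…·T1 = [1 -3/2 0; 0 -1 0; 0 0 1]
T4·…·T1 = [5/13 9/26 0; 12/13 -23/13 0; 0 0 1]
T5·…·T1 = [-7/13 55/26 0; 12/13 -23/13 0; 0 0 1]
T6·…·T1 = [-7/13 55/26 -5; 12/13 -23/13 -2; 0 0 1]
det M = -1; M⁻¹ = [23/13 55/26 170/13; 12/13 7/13 74/13; 0 0 1]
M⁻¹ · (-45/13, -12/13)ᵀ = (5, 2)ᵀ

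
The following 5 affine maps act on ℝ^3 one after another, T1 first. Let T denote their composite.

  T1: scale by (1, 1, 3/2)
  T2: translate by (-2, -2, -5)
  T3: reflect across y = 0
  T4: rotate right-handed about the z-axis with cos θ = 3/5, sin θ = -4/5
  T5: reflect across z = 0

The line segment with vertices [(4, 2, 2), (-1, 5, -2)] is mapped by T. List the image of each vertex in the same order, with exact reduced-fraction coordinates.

image vertices: (6/5, -8/5, 2), (-21/5, 3/5, 8)

T1 scale by (1, 1, 3/2): (4, 2, 2) → (4, 2, 3); (-1, 5, -2) → (-1, 5, -3)
T2 translate by (-2, -2, -5): (4, 2, 3) → (2, 0, -2); (-1, 5, -3) → (-3, 3, -8)
T3 reflect across y = 0: (2, 0, -2) → (2, 0, -2); (-3, 3, -8) → (-3, -3, -8)
T4 rotate right-handed about the z-axis with cos θ = 3/5, sin θ = -4/5: (2, 0, -2) → (6/5, -8/5, -2); (-3, -3, -8) → (-21/5, 3/5, -8)
T5 reflect across z = 0: (6/5, -8/5, -2) → (6/5, -8/5, 2); (-21/5, 3/5, -8) → (-21/5, 3/5, 8)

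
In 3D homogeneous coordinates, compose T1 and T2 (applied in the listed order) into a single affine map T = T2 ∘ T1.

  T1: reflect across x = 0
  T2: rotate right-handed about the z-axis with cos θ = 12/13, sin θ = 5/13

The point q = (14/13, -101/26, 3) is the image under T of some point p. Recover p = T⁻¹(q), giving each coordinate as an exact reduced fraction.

p = (1/2, -4, 3)

T1 = [-1 0 0 0; 0 1 0 0; 0 0 1 0; 0 0 0 1]
T2·T1 = [-12/13 -5/13 0 0; -5/13 12/13 0 0; 0 0 1 0; 0 0 0 1]
det M = -1; M⁻¹ = [-12/13 -5/13 0 0; -5/13 12/13 0 0; 0 0 1 0; 0 0 0 1]
M⁻¹ · (14/13, -101/26, 3)ᵀ = (1/2, -4, 3)ᵀ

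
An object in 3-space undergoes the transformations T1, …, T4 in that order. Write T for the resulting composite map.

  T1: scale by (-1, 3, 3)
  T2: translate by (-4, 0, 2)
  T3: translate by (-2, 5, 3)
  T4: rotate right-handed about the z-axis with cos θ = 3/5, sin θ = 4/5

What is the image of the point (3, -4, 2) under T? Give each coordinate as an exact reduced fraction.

T(p) = (1/5, -57/5, 11)

T1 scale by (-1, 3, 3): (3, -4, 2) → (-3, -12, 6)
T2 translate by (-4, 0, 2): (-3, -12, 6) → (-7, -12, 8)
T3 translate by (-2, 5, 3): (-7, -12, 8) → (-9, -7, 11)
T4 rotate right-handed about the z-axis with cos θ = 3/5, sin θ = 4/5: (-9, -7, 11) → (1/5, -57/5, 11)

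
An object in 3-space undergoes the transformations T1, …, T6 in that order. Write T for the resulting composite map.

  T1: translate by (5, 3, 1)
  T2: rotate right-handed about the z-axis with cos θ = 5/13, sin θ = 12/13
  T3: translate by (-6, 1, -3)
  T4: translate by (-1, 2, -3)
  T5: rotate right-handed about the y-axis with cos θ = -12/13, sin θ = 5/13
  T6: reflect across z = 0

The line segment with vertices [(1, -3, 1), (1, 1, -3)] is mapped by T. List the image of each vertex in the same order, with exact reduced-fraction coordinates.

T1 translate by (5, 3, 1): (1, -3, 1) → (6, 0, 2); (1, 1, -3) → (6, 4, -2)
T2 rotate right-handed about the z-axis with cos θ = 5/13, sin θ = 12/13: (6, 0, 2) → (30/13, 72/13, 2); (6, 4, -2) → (-18/13, 92/13, -2)
T3 translate by (-6, 1, -3): (30/13, 72/13, 2) → (-48/13, 85/13, -1); (-18/13, 92/13, -2) → (-96/13, 105/13, -5)
T4 translate by (-1, 2, -3): (-48/13, 85/13, -1) → (-61/13, 111/13, -4); (-96/13, 105/13, -5) → (-109/13, 131/13, -8)
T5 rotate right-handed about the y-axis with cos θ = -12/13, sin θ = 5/13: (-61/13, 111/13, -4) → (472/169, 111/13, 929/169); (-109/13, 131/13, -8) → (788/169, 131/13, 1793/169)
T6 reflect across z = 0: (472/169, 111/13, 929/169) → (472/169, 111/13, -929/169); (788/169, 131/13, 1793/169) → (788/169, 131/13, -1793/169)

image vertices: (472/169, 111/13, -929/169), (788/169, 131/13, -1793/169)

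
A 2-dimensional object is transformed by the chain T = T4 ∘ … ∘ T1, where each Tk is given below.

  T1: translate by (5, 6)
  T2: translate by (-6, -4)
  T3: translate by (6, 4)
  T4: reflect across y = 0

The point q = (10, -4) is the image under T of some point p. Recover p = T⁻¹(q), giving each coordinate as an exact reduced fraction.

p = (5, -2)

T1 = [1 0 5; 0 1 6; 0 0 1]
T2·T1 = [1 0 -1; 0 1 2; 0 0 1]
T3·…·T1 = [1 0 5; 0 1 6; 0 0 1]
T4·…·T1 = [1 0 5; 0 -1 -6; 0 0 1]
det M = -1; M⁻¹ = [1 0 -5; 0 -1 -6; 0 0 1]
M⁻¹ · (10, -4)ᵀ = (5, -2)ᵀ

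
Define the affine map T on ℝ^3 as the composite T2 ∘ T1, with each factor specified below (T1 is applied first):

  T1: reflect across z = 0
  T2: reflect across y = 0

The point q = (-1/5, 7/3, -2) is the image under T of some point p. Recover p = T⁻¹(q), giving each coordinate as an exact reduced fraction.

p = (-1/5, -7/3, 2)

T1 = [1 0 0 0; 0 1 0 0; 0 0 -1 0; 0 0 0 1]
T2·T1 = [1 0 0 0; 0 -1 0 0; 0 0 -1 0; 0 0 0 1]
det M = 1; M⁻¹ = [1 0 0 0; 0 -1 0 0; 0 0 -1 0; 0 0 0 1]
M⁻¹ · (-1/5, 7/3, -2)ᵀ = (-1/5, -7/3, 2)ᵀ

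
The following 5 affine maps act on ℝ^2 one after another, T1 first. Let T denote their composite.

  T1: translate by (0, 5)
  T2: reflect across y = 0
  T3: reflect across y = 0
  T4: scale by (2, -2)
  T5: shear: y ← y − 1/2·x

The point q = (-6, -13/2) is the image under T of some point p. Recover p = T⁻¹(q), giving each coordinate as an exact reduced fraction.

p = (-3, -1/4)

T1 = [1 0 0; 0 1 5; 0 0 1]
T2·T1 = [1 0 0; 0 -1 -5; 0 0 1]
T3·…·T1 = [1 0 0; 0 1 5; 0 0 1]
T4·…·T1 = [2 0 0; 0 -2 -10; 0 0 1]
T5·…·T1 = [2 0 0; -1 -2 -10; 0 0 1]
det M = -4; M⁻¹ = [1/2 0 0; -1/4 -1/2 -5; 0 0 1]
M⁻¹ · (-6, -13/2)ᵀ = (-3, -1/4)ᵀ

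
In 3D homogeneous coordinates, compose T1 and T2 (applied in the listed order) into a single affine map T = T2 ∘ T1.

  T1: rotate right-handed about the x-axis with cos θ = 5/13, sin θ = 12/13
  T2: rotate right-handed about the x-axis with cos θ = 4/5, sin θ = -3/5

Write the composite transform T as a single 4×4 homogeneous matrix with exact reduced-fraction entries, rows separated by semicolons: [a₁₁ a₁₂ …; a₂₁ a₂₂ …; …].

T1 = [1 0 0 0; 0 5/13 -12/13 0; 0 12/13 5/13 0; 0 0 0 1]
T2·T1 = [1 0 0 0; 0 56/65 -33/65 0; 0 33/65 56/65 0; 0 0 0 1]

T = [1 0 0 0; 0 56/65 -33/65 0; 0 33/65 56/65 0; 0 0 0 1]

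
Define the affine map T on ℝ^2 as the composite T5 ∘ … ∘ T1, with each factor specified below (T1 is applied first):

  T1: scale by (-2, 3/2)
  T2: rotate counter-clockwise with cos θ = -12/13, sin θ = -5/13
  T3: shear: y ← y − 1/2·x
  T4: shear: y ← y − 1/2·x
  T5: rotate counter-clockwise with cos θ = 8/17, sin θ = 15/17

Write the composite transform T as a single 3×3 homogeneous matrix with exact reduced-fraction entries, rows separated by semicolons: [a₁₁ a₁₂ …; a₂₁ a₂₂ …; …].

T = [402/221 885/442 0; 248/221 -183/442 0; 0 0 1]

T1 = [-2 0 0; 0 3/2 0; 0 0 1]
T2·T1 = [24/13 15/26 0; 10/13 -18/13 0; 0 0 1]
T3·…·T1 = [24/13 15/26 0; -2/13 -87/52 0; 0 0 1]
T4·…·T1 = [24/13 15/26 0; -14/13 -51/26 0; 0 0 1]
T5·…·T1 = [402/221 885/442 0; 248/221 -183/442 0; 0 0 1]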